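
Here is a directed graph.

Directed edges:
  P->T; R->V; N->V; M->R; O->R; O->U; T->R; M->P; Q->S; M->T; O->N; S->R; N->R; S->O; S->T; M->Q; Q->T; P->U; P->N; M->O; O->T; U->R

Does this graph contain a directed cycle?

No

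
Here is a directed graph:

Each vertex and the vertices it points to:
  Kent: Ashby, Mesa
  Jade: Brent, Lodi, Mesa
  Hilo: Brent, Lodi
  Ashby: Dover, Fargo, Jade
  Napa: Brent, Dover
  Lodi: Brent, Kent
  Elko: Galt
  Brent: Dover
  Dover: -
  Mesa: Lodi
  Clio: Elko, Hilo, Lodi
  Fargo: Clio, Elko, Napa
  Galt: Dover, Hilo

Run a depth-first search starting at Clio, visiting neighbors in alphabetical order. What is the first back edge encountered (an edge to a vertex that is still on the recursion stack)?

DFS from Clio (visiting neighbors in alphabetical order); mark gray on enter, black on exit:
Clio gray
  Elko gray
    Galt gray
      Dover gray
      Dover black
      Hilo gray
        Brent gray
          Brent→Dover: Dover black — skip
        Brent black
        Lodi gray
          Lodi→Brent: Brent black — skip
          Kent gray
            Ashby gray
              Ashby→Dover: Dover black — skip
              Fargo gray
                Fargo→Clio: Clio is gray → back edge
First back edge: Fargo → Clio.

Fargo->Clio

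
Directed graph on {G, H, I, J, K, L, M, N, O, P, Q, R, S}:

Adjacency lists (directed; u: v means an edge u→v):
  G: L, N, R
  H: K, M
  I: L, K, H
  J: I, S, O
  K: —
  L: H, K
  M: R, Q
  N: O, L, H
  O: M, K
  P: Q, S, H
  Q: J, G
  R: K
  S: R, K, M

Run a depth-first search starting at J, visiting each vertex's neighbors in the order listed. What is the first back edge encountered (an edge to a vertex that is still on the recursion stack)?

Q->J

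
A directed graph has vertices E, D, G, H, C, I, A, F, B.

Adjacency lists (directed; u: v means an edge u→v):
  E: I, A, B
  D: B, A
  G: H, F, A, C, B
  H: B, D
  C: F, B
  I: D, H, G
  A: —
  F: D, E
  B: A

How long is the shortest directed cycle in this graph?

4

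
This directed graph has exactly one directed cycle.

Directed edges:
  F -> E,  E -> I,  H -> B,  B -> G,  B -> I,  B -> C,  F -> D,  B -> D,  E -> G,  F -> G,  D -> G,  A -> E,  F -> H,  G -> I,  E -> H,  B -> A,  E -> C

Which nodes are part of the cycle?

DFS with gray/black marking from H:
H gray
  B gray
    D gray
      G gray
        I gray
        I black
      G black
    D black
    B→G: G black — skip
    C gray
    C black
    B→I: I black — skip
    A gray
      E gray
        E→I: I black — skip
        E→C: C black — skip
        E→H: H is gray → back edge
Back edge closes the cycle H → B → A → E → H; its vertices are {A, B, E, H}.

A, B, E, H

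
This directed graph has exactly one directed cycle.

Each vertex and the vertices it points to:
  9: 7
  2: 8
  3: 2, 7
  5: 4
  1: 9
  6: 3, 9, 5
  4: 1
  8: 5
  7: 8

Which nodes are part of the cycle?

1, 4, 5, 7, 8, 9

DFS with gray/black marking from 5:
5 gray
  4 gray
    1 gray
      9 gray
        7 gray
          8 gray
            8→5: 5 is gray → back edge
Back edge closes the cycle 5 → 4 → 1 → 9 → 7 → 8 → 5; its vertices are {1, 4, 5, 7, 8, 9}.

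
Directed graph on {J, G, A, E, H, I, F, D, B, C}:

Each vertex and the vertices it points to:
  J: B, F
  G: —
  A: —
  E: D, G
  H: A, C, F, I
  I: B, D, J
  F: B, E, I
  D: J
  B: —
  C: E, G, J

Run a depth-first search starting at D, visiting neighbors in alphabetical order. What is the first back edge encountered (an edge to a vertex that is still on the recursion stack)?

DFS from D (visiting neighbors in alphabetical order); mark gray on enter, black on exit:
D gray
  J gray
    B gray
    B black
    F gray
      F→B: B black — skip
      E gray
        E→D: D is gray → back edge
First back edge: E → D.

E→D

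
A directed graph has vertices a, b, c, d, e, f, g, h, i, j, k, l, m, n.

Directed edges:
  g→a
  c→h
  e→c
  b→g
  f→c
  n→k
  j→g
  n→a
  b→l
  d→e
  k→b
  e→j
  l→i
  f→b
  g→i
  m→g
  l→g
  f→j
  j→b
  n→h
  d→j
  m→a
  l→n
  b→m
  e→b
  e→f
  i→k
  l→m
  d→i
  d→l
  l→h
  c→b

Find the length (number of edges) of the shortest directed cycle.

4

For each vertex v, BFS finds the shortest path from v back to v.
The shortest such closed walk is l → n → k → b → l, length 4.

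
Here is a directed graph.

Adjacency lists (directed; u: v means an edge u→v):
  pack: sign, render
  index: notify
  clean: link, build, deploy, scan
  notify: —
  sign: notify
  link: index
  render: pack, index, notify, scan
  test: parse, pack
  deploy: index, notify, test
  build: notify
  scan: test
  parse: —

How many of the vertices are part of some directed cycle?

4

A vertex is on a directed cycle iff it belongs to a strongly connected component of size ≥ 2 (or has a self-loop).
The vertices on cycles are {pack, scan, test, render} — 4 in total.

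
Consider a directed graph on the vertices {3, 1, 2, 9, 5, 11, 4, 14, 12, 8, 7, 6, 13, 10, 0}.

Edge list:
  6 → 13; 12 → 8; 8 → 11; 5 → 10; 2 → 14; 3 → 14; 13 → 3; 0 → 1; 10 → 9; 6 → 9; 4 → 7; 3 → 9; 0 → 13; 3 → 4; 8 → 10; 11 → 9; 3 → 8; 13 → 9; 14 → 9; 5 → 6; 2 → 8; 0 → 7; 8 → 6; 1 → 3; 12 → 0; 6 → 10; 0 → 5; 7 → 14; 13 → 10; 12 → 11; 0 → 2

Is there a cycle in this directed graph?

Yes

DFS with white/gray/black marking, starting from 6:
6 gray
  13 gray
    10 gray
      9 gray
      9 black
    10 black
    3 gray
      8 gray
        8→10: 10 black — skip
        11 gray
          11→9: 9 black — skip
        11 black
        8→6: 6 is gray → back edge
Back edge found, so a cycle exists: 6 → 13 → 3 → 8 → 6.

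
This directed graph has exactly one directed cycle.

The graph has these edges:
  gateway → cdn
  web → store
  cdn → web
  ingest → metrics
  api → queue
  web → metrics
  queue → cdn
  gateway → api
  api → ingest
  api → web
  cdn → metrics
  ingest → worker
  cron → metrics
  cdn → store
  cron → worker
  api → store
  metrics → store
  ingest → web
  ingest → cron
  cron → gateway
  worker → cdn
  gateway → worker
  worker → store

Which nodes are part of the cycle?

api, cron, ingest, gateway

DFS with gray/black marking from api:
api gray
  queue gray
    cdn gray
      metrics gray
        store gray
        store black
      metrics black
      cdn→store: store black — skip
      web gray
        web→metrics: metrics black — skip
        web→store: store black — skip
      web black
    cdn black
  queue black
  api→store: store black — skip
  ingest gray
    ingest→web: web black — skip
    cron gray
      cron→metrics: metrics black — skip
      gateway gray
        gateway→api: api is gray → back edge
Back edge closes the cycle api → ingest → cron → gateway → api; its vertices are {api, cron, ingest, gateway}.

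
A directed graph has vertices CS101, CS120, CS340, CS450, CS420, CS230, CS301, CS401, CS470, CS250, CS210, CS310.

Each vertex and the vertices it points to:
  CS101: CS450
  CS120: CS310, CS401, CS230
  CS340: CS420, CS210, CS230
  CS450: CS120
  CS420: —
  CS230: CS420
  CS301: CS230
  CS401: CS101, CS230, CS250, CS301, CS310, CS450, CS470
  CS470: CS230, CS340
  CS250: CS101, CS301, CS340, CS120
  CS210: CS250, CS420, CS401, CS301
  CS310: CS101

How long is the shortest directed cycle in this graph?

For each vertex v, BFS finds the shortest path from v back to v.
The shortest such closed walk is CS250 → CS120 → CS401 → CS250, length 3.

3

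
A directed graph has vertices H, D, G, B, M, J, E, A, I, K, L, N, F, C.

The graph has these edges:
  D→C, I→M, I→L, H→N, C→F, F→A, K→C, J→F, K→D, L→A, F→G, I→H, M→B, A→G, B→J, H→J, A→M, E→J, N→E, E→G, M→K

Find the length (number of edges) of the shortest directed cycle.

5

For each vertex v, BFS finds the shortest path from v back to v.
The shortest such closed walk is M → B → J → F → A → M, length 5.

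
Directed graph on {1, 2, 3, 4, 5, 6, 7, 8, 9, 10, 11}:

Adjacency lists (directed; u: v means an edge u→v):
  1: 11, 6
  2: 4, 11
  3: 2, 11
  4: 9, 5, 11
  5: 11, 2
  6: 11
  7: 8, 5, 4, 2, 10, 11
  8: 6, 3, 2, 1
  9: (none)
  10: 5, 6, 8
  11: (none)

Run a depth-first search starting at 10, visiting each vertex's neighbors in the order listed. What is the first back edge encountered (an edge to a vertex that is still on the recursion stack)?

4→5

DFS from 10 (visiting each vertex's neighbors in the order listed); mark gray on enter, black on exit:
10 gray
  5 gray
    11 gray
    11 black
    2 gray
      4 gray
        9 gray
        9 black
        4→5: 5 is gray → back edge
First back edge: 4 → 5.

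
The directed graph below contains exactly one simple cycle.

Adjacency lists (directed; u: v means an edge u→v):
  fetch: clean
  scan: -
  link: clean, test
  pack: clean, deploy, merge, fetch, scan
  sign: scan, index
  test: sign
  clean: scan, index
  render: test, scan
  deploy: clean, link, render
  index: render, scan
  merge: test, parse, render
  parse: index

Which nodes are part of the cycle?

DFS with gray/black marking from render:
render gray
  test gray
    sign gray
      scan gray
      scan black
      index gray
        index→render: render is gray → back edge
Back edge closes the cycle render → test → sign → index → render; its vertices are {sign, test, index, render}.

sign, test, index, render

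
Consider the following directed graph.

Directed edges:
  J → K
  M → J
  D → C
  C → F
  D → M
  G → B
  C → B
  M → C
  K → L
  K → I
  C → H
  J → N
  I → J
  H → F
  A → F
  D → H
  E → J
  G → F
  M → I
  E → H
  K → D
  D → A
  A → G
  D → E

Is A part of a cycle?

A lies on a cycle iff there is a path from A back to itself.
Exploring from A, it never reaches itself; equivalently, its strongly connected component is a singleton.

No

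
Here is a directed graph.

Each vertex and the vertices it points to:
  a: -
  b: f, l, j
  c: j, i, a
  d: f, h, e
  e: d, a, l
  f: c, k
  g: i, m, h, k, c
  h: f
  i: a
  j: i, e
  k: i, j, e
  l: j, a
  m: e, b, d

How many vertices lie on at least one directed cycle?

8

A vertex is on a directed cycle iff it belongs to a strongly connected component of size ≥ 2 (or has a self-loop).
The vertices on cycles are {c, d, e, f, h, j, k, l} — 8 in total.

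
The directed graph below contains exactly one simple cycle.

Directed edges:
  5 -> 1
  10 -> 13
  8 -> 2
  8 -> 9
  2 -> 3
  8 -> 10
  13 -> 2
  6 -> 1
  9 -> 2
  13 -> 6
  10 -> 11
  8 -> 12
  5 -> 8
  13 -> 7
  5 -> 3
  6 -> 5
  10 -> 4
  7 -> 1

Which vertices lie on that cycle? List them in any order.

DFS with gray/black marking from 8:
8 gray
  10 gray
    13 gray
      2 gray
        3 gray
        3 black
      2 black
      6 gray
        5 gray
          5→3: 3 black — skip
          5→8: 8 is gray → back edge
Back edge closes the cycle 8 → 10 → 13 → 6 → 5 → 8; its vertices are {5, 6, 8, 10, 13}.

5, 6, 8, 10, 13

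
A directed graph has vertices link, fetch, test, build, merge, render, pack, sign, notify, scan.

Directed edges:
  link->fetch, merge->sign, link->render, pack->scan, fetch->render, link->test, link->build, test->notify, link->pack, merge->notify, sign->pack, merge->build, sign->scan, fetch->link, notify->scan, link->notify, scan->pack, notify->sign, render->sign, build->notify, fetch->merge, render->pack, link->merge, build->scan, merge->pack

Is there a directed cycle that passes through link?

link is on a cycle iff link can reach itself via ≥1 edge.
link → fetch → link — yes.

Yes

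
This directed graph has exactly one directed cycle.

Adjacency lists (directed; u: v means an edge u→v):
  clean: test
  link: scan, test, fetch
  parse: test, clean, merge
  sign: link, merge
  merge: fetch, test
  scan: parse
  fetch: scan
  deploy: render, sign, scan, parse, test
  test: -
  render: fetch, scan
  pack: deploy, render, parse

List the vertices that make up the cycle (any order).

scan, fetch, merge, parse

DFS with gray/black marking from parse:
parse gray
  test gray
  test black
  clean gray
    clean→test: test black — skip
  clean black
  merge gray
    fetch gray
      scan gray
        scan→parse: parse is gray → back edge
Back edge closes the cycle parse → merge → fetch → scan → parse; its vertices are {scan, fetch, merge, parse}.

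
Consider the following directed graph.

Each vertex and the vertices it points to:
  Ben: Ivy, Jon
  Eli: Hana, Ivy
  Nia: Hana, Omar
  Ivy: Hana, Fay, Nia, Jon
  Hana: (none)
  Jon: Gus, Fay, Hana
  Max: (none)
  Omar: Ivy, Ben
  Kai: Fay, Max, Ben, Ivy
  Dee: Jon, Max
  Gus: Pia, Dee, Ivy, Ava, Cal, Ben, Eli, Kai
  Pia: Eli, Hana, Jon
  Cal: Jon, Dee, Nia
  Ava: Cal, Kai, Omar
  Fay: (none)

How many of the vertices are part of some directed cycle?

12

A vertex is on a directed cycle iff it belongs to a strongly connected component of size ≥ 2 (or has a self-loop).
The vertices on cycles are {Ava, Ben, Cal, Dee, Eli, Gus, Ivy, Jon, Kai, Nia, Pia, Omar} — 12 in total.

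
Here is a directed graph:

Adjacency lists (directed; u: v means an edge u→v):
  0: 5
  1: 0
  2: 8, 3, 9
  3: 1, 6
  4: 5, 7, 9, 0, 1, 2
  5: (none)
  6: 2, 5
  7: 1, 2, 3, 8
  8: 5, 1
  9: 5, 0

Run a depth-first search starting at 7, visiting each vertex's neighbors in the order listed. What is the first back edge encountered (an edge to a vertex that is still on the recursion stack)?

6->2

DFS from 7 (visiting each vertex's neighbors in the order listed); mark gray on enter, black on exit:
7 gray
  1 gray
    0 gray
      5 gray
      5 black
    0 black
  1 black
  2 gray
    8 gray
      8→5: 5 black — skip
      8→1: 1 black — skip
    8 black
    3 gray
      3→1: 1 black — skip
      6 gray
        6→2: 2 is gray → back edge
First back edge: 6 → 2.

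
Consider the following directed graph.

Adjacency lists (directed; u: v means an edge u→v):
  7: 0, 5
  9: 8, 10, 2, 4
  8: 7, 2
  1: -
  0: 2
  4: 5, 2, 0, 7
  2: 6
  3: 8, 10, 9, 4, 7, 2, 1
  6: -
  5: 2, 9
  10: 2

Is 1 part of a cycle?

1 lies on a cycle iff there is a path from 1 back to itself.
Exploring from 1, it never reaches itself; equivalently, its strongly connected component is a singleton.

No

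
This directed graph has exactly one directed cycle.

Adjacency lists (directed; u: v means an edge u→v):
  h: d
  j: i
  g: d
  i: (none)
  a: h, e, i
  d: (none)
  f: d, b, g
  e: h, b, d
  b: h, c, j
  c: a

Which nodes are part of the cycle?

DFS with gray/black marking from b:
b gray
  h gray
    d gray
    d black
  h black
  c gray
    a gray
      a→h: h black — skip
      e gray
        e→h: h black — skip
        e→b: b is gray → back edge
Back edge closes the cycle b → c → a → e → b; its vertices are {a, b, c, e}.

a, b, c, e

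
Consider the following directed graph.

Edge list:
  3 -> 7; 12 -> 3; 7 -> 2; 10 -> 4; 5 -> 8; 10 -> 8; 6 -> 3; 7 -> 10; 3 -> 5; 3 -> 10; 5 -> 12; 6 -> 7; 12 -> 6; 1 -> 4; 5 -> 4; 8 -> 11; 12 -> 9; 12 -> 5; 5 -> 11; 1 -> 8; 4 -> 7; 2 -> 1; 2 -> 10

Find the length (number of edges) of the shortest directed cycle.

2

For each vertex v, BFS finds the shortest path from v back to v.
The shortest such closed walk is 12 → 5 → 12, length 2.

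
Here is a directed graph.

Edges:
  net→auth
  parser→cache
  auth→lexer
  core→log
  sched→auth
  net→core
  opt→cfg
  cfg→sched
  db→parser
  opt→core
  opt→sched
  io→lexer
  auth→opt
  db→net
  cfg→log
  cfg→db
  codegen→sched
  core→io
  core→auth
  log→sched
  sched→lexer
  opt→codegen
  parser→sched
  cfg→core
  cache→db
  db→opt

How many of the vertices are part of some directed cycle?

A vertex is on a directed cycle iff it belongs to a strongly connected component of size ≥ 2 (or has a self-loop).
The vertices on cycles are {db, cfg, log, net, opt, auth, core, cache, sched, parser, codegen} — 11 in total.

11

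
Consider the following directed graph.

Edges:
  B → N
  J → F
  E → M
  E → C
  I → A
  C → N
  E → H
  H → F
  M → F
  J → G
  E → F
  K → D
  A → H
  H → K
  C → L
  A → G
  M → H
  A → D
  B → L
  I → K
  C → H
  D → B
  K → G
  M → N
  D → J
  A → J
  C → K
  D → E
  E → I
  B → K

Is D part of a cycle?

Yes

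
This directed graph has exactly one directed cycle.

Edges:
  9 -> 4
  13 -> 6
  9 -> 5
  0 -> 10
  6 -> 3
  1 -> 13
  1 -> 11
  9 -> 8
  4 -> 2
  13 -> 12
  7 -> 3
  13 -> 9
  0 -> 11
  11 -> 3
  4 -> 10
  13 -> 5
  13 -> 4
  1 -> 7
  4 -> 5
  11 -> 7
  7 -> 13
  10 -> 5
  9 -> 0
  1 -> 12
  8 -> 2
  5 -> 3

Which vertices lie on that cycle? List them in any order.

0, 7, 9, 11, 13

DFS with gray/black marking from 13:
13 gray
  9 gray
    0 gray
      10 gray
        5 gray
          3 gray
          3 black
        5 black
      10 black
      11 gray
        11→3: 3 black — skip
        7 gray
          7→3: 3 black — skip
          7→13: 13 is gray → back edge
Back edge closes the cycle 13 → 9 → 0 → 11 → 7 → 13; its vertices are {0, 7, 9, 11, 13}.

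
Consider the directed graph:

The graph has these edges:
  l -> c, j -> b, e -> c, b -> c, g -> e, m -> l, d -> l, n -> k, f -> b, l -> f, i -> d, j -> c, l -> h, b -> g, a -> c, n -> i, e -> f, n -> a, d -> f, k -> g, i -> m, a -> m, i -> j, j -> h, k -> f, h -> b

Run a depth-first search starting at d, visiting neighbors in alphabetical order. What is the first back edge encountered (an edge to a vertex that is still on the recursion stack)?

DFS from d (visiting neighbors in alphabetical order); mark gray on enter, black on exit:
d gray
  f gray
    b gray
      c gray
      c black
      g gray
        e gray
          e→c: c black — skip
          e→f: f is gray → back edge
First back edge: e → f.

e->f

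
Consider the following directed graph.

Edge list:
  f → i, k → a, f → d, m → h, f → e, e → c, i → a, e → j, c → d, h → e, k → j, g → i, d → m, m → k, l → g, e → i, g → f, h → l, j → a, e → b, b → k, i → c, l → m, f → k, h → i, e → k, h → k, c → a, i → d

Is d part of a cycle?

d is on a cycle iff d can reach itself via ≥1 edge.
d → m → h → i → d — yes.

Yes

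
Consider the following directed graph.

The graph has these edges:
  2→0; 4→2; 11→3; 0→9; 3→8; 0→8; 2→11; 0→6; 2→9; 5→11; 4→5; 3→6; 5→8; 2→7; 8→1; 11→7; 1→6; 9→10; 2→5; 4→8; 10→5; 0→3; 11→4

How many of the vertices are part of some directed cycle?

7

A vertex is on a directed cycle iff it belongs to a strongly connected component of size ≥ 2 (or has a self-loop).
The vertices on cycles are {0, 2, 4, 5, 9, 10, 11} — 7 in total.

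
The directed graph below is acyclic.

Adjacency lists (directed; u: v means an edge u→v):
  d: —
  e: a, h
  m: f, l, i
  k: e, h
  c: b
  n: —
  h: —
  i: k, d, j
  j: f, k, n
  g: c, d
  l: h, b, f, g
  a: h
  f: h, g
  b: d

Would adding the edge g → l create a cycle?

Yes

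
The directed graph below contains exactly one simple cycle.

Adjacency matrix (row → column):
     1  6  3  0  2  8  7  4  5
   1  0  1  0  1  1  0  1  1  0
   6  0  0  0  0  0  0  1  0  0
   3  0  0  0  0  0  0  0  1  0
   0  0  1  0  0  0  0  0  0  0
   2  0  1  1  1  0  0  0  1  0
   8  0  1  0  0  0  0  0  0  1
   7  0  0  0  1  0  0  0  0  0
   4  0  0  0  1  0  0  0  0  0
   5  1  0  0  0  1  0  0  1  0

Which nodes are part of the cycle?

DFS with gray/black marking from 6:
6 gray
  7 gray
    0 gray
      0→6: 6 is gray → back edge
Back edge closes the cycle 6 → 7 → 0 → 6; its vertices are {0, 6, 7}.

0, 6, 7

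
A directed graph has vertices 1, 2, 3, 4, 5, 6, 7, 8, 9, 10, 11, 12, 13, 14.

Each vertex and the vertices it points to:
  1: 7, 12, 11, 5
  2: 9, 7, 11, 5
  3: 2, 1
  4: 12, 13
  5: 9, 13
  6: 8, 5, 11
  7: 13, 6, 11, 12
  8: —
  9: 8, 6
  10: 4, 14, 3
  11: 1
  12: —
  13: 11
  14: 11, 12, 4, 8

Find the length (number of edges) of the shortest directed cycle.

For each vertex v, BFS finds the shortest path from v back to v.
The shortest such closed walk is 1 → 11 → 1, length 2.

2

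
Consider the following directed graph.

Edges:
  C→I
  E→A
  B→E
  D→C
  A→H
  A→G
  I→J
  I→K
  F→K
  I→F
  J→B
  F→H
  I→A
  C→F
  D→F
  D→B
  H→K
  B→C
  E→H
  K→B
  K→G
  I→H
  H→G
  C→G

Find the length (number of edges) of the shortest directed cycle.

4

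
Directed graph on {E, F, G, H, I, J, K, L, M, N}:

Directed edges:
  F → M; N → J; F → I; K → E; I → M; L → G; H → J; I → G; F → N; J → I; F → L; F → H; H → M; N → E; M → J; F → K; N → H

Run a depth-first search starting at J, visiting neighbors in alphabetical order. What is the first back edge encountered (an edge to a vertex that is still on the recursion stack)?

DFS from J (visiting neighbors in alphabetical order); mark gray on enter, black on exit:
J gray
  I gray
    G gray
    G black
    M gray
      M→J: J is gray → back edge
First back edge: M → J.

M→J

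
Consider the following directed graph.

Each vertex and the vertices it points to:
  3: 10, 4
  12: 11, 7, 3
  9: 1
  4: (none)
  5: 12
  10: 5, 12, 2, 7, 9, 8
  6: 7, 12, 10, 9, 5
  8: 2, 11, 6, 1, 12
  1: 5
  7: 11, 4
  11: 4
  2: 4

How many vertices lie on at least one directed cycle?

8

A vertex is on a directed cycle iff it belongs to a strongly connected component of size ≥ 2 (or has a self-loop).
The vertices on cycles are {1, 3, 5, 6, 8, 9, 10, 12} — 8 in total.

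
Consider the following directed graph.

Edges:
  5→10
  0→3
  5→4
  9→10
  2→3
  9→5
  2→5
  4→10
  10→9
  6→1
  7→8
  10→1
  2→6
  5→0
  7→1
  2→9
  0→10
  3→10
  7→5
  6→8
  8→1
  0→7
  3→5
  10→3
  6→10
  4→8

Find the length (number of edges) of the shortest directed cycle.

2

For each vertex v, BFS finds the shortest path from v back to v.
The shortest such closed walk is 9 → 10 → 9, length 2.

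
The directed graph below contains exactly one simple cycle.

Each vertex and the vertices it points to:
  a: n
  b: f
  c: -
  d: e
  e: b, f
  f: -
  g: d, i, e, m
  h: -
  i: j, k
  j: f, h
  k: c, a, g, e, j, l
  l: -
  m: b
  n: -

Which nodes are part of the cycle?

DFS with gray/black marking from k:
k gray
  c gray
  c black
  a gray
    n gray
    n black
  a black
  g gray
    d gray
      e gray
        b gray
          f gray
          f black
        b black
        e→f: f black — skip
      e black
    d black
    i gray
      j gray
        j→f: f black — skip
        h gray
        h black
      j black
      i→k: k is gray → back edge
Back edge closes the cycle k → g → i → k; its vertices are {g, i, k}.

g, i, k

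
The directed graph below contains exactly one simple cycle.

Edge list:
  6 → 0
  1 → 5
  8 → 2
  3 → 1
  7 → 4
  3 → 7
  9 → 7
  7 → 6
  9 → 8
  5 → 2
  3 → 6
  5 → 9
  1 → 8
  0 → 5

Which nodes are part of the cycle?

0, 5, 6, 7, 9

DFS with gray/black marking from 5:
5 gray
  9 gray
    8 gray
      2 gray
      2 black
    8 black
    7 gray
      6 gray
        0 gray
          0→5: 5 is gray → back edge
Back edge closes the cycle 5 → 9 → 7 → 6 → 0 → 5; its vertices are {0, 5, 6, 7, 9}.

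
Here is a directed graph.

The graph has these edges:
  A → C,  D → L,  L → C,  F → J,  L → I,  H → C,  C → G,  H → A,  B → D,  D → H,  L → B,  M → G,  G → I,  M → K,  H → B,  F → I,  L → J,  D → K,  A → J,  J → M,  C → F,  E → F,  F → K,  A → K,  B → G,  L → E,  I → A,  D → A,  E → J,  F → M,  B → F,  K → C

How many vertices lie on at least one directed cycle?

12

A vertex is on a directed cycle iff it belongs to a strongly connected component of size ≥ 2 (or has a self-loop).
The vertices on cycles are {A, B, C, D, F, G, H, I, J, K, L, M} — 12 in total.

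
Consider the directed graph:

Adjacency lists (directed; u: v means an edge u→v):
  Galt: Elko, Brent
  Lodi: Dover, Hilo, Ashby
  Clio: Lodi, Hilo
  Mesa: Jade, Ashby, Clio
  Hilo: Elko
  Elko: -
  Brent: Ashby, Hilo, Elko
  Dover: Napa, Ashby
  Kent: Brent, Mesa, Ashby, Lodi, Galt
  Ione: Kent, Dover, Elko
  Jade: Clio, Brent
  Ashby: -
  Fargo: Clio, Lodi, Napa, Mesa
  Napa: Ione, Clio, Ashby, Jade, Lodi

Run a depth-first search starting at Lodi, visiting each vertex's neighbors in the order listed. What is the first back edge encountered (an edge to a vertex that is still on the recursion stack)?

DFS from Lodi (visiting each vertex's neighbors in the order listed); mark gray on enter, black on exit:
Lodi gray
  Dover gray
    Napa gray
      Ione gray
        Kent gray
          Brent gray
            Ashby gray
            Ashby black
            Hilo gray
              Elko gray
              Elko black
            Hilo black
            Brent→Elko: Elko black — skip
          Brent black
          Mesa gray
            Jade gray
              Clio gray
                Clio→Lodi: Lodi is gray → back edge
First back edge: Clio → Lodi.

Clio->Lodi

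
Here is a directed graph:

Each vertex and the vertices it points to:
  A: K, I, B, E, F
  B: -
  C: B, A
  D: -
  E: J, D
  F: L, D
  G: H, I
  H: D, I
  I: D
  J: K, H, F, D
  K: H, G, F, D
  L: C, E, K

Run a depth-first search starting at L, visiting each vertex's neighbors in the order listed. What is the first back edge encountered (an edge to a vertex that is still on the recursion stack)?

F→L

DFS from L (visiting each vertex's neighbors in the order listed); mark gray on enter, black on exit:
L gray
  C gray
    B gray
    B black
    A gray
      K gray
        H gray
          D gray
          D black
          I gray
            I→D: D black — skip
          I black
        H black
        G gray
          G→H: H black — skip
          G→I: I black — skip
        G black
        F gray
          F→L: L is gray → back edge
First back edge: F → L.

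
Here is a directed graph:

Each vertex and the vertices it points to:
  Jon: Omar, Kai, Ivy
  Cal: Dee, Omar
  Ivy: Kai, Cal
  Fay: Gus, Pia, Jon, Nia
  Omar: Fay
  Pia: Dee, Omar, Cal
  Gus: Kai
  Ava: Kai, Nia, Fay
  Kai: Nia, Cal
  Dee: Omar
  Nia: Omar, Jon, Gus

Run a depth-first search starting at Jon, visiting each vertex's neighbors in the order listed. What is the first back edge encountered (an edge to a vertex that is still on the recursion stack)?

Nia->Omar

DFS from Jon (visiting each vertex's neighbors in the order listed); mark gray on enter, black on exit:
Jon gray
  Omar gray
    Fay gray
      Gus gray
        Kai gray
          Nia gray
            Nia→Omar: Omar is gray → back edge
First back edge: Nia → Omar.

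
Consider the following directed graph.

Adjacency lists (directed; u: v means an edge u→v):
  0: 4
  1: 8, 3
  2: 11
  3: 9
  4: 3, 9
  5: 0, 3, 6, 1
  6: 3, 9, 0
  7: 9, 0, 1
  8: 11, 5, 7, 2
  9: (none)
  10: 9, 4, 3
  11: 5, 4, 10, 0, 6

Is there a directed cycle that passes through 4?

No

4 lies on a cycle iff there is a path from 4 back to itself.
Exploring from 4, it never reaches itself; equivalently, its strongly connected component is a singleton.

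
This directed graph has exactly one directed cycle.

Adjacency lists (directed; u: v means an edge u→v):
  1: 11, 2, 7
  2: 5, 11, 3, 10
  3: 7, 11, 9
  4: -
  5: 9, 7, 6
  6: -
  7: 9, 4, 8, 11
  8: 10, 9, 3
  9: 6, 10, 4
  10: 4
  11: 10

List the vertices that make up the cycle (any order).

3, 7, 8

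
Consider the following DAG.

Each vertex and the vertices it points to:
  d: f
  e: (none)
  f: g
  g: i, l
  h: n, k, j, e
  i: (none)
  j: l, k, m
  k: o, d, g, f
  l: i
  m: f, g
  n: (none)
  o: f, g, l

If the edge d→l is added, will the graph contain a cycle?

Adding d→l creates a cycle iff l can already reach d.
Explore from l: no path reaches d. The graph stays acyclic.

No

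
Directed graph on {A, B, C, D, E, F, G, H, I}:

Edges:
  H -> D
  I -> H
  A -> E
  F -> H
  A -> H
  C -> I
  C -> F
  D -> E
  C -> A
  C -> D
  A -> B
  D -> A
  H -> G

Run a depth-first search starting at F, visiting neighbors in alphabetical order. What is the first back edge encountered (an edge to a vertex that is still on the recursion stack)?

A->H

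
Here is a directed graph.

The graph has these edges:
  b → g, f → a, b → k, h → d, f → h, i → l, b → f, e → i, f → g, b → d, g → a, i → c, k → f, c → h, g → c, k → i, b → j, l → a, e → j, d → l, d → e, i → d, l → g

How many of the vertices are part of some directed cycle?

7

A vertex is on a directed cycle iff it belongs to a strongly connected component of size ≥ 2 (or has a self-loop).
The vertices on cycles are {c, d, e, g, h, i, l} — 7 in total.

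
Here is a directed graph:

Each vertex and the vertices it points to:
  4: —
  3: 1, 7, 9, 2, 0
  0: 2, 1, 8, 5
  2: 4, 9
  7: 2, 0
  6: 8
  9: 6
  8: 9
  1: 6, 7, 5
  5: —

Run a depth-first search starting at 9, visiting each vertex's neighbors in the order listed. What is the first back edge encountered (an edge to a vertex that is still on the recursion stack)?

DFS from 9 (visiting each vertex's neighbors in the order listed); mark gray on enter, black on exit:
9 gray
  6 gray
    8 gray
      8→9: 9 is gray → back edge
First back edge: 8 → 9.

8->9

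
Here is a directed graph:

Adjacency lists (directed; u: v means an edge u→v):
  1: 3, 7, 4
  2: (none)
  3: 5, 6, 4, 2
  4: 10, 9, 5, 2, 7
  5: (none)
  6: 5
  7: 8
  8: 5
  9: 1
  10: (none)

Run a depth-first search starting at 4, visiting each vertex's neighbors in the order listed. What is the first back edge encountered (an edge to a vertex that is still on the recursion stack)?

3->4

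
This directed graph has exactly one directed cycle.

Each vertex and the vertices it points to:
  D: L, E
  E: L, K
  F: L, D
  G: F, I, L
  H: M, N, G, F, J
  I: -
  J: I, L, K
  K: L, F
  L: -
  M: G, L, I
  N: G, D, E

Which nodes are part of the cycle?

D, E, F, K

DFS with gray/black marking from D:
D gray
  L gray
  L black
  E gray
    E→L: L black — skip
    K gray
      K→L: L black — skip
      F gray
        F→L: L black — skip
        F→D: D is gray → back edge
Back edge closes the cycle D → E → K → F → D; its vertices are {D, E, F, K}.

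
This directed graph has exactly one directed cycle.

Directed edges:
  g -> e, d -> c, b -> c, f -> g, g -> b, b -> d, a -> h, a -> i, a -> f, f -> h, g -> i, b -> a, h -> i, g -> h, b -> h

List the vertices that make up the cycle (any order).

a, b, f, g

DFS with gray/black marking from a:
a gray
  f gray
    h gray
      i gray
      i black
    h black
    g gray
      e gray
      e black
      b gray
        d gray
          c gray
          c black
        d black
        b→c: c black — skip
        b→a: a is gray → back edge
Back edge closes the cycle a → f → g → b → a; its vertices are {a, b, f, g}.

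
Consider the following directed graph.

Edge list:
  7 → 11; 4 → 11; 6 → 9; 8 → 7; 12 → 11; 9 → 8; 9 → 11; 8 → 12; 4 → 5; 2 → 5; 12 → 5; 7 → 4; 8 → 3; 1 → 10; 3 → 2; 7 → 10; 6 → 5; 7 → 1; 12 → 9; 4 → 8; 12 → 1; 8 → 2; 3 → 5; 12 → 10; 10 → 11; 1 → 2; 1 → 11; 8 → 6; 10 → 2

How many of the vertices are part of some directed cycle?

6

A vertex is on a directed cycle iff it belongs to a strongly connected component of size ≥ 2 (or has a self-loop).
The vertices on cycles are {4, 6, 7, 8, 9, 12} — 6 in total.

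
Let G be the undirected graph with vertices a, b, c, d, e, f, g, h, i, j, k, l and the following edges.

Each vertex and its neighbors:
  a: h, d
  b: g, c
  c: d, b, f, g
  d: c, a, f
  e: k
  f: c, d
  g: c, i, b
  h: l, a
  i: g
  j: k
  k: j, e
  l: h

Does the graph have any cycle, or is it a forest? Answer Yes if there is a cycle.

DFS, tracking each vertex's parent; an edge to a visited non-parent vertex closes a cycle.
Start from k:
visit k (parent –)
  visit j (parent k)
    j–k: parent, skip
  visit e (parent k)
    e–k: parent, skip
visit a (parent –)
  visit h (parent a)
    visit l (parent h)
      l–h: parent, skip
    h–a: parent, skip
  visit d (parent a)
    visit c (parent d)
      c–d: parent, skip
      visit b (parent c)
        visit g (parent b)
          g–c: c visited and ≠ parent → cycle
Cycle: c – b – g – c.

Yes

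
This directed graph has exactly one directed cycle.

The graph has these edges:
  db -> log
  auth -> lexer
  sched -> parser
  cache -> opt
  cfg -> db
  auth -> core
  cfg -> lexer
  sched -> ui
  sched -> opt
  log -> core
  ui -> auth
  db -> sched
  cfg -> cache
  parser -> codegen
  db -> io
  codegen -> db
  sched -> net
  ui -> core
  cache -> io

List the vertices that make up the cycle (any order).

DFS with gray/black marking from db:
db gray
  io gray
  io black
  log gray
    core gray
    core black
  log black
  sched gray
    opt gray
    opt black
    parser gray
      codegen gray
        codegen→db: db is gray → back edge
Back edge closes the cycle db → sched → parser → codegen → db; its vertices are {db, sched, parser, codegen}.

db, sched, parser, codegen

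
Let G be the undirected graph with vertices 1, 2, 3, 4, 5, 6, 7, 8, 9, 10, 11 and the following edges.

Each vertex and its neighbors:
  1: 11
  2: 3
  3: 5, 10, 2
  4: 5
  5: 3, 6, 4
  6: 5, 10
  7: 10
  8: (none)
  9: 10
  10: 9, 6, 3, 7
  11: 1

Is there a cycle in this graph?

Yes

DFS, tracking each vertex's parent; an edge to a visited non-parent vertex closes a cycle.
Start from 3:
visit 3 (parent –)
  visit 5 (parent 3)
    5–3: parent, skip
    visit 6 (parent 5)
      6–5: parent, skip
      visit 10 (parent 6)
        visit 9 (parent 10)
          9–10: parent, skip
        10–6: parent, skip
        10–3: 3 visited and ≠ parent → cycle
Cycle: 3 – 5 – 6 – 10 – 3.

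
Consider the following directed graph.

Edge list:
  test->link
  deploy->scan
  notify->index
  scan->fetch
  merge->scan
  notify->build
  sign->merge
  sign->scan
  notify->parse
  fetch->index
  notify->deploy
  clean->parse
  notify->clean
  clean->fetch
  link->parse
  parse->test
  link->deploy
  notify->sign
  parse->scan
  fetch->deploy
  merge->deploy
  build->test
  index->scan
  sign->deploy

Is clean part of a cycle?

No

clean lies on a cycle iff there is a path from clean back to itself.
Exploring from clean, it never reaches itself; equivalently, its strongly connected component is a singleton.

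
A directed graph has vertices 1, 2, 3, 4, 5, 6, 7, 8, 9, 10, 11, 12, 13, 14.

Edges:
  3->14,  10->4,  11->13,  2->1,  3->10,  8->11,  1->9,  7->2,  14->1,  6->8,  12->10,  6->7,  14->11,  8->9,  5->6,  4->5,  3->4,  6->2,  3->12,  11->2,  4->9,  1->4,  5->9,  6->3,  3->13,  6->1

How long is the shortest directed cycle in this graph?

For each vertex v, BFS finds the shortest path from v back to v.
The shortest such closed walk is 6 → 1 → 4 → 5 → 6, length 4.

4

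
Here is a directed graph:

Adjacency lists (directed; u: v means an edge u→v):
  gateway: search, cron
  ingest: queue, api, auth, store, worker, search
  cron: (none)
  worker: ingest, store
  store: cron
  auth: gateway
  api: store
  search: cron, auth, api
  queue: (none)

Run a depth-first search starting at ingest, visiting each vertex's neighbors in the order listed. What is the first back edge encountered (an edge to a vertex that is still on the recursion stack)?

search->auth

DFS from ingest (visiting each vertex's neighbors in the order listed); mark gray on enter, black on exit:
ingest gray
  queue gray
  queue black
  api gray
    store gray
      cron gray
      cron black
    store black
  api black
  auth gray
    gateway gray
      search gray
        search→cron: cron black — skip
        search→auth: auth is gray → back edge
First back edge: search → auth.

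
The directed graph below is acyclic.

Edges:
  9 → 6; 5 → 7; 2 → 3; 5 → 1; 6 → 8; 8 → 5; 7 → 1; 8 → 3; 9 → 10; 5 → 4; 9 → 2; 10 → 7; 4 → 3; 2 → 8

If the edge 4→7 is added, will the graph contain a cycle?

Adding 4→7 creates a cycle iff 7 can already reach 4.
Explore from 7: no path reaches 4. The graph stays acyclic.

No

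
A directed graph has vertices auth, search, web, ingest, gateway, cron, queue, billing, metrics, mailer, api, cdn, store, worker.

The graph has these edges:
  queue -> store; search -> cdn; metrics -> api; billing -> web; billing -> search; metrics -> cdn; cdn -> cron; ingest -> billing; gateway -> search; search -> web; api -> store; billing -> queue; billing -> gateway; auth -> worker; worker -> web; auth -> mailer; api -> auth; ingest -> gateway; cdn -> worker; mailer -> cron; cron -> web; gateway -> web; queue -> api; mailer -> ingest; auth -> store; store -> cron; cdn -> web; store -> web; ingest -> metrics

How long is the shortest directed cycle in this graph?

For each vertex v, BFS finds the shortest path from v back to v.
The shortest such closed walk is auth → mailer → ingest → metrics → api → auth, length 5.

5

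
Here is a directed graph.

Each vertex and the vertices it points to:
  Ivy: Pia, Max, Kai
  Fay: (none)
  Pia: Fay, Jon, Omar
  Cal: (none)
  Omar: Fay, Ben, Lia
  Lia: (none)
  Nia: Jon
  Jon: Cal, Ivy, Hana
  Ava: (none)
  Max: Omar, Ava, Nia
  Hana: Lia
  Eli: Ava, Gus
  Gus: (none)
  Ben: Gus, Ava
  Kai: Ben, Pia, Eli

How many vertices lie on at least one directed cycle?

A vertex is on a directed cycle iff it belongs to a strongly connected component of size ≥ 2 (or has a self-loop).
The vertices on cycles are {Ivy, Jon, Kai, Max, Nia, Pia} — 6 in total.

6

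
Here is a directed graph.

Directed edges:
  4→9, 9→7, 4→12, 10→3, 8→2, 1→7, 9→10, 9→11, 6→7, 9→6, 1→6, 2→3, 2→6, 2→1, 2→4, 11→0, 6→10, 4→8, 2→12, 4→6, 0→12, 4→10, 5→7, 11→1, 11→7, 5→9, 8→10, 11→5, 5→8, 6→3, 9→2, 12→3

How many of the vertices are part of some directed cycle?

6

A vertex is on a directed cycle iff it belongs to a strongly connected component of size ≥ 2 (or has a self-loop).
The vertices on cycles are {2, 4, 5, 8, 9, 11} — 6 in total.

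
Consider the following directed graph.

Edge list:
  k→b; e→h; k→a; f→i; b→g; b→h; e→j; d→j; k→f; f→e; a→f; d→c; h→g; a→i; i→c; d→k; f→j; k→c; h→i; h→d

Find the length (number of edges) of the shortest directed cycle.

4

For each vertex v, BFS finds the shortest path from v back to v.
The shortest such closed walk is k → b → h → d → k, length 4.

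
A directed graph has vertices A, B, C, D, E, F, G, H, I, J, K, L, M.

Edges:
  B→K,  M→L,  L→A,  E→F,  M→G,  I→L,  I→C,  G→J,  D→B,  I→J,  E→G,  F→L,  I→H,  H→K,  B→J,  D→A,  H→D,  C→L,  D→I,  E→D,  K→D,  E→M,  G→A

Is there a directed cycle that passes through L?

No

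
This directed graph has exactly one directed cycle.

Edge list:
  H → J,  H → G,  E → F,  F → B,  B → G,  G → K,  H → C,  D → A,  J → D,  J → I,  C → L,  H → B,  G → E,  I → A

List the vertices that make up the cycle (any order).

B, E, F, G

DFS with gray/black marking from B:
B gray
  G gray
    K gray
    K black
    E gray
      F gray
        F→B: B is gray → back edge
Back edge closes the cycle B → G → E → F → B; its vertices are {B, E, F, G}.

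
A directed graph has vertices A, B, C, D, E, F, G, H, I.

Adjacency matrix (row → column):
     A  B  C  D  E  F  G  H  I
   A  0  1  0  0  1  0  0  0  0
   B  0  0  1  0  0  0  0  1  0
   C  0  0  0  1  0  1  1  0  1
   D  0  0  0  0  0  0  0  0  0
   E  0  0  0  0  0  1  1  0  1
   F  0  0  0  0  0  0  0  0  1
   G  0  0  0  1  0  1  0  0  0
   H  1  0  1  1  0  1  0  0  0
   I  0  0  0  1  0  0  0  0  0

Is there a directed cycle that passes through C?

C lies on a cycle iff there is a path from C back to itself.
Exploring from C, it never reaches itself; equivalently, its strongly connected component is a singleton.

No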